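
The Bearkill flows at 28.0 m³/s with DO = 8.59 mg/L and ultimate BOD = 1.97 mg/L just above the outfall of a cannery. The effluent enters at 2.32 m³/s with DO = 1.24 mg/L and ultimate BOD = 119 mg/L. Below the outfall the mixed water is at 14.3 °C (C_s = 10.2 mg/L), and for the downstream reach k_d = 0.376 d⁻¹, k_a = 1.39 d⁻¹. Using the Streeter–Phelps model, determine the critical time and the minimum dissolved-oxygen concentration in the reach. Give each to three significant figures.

Mixed DO = (28.0×8.59 + 2.32×1.24)/(28.0+2.32) = 243.4/30.32 = 8.028 mg/L.
Mixed L₀ = (28.0×1.97 + 2.32×119)/(30.32) = 331.2/30.32 = 10.92 mg/L.
Initial deficit D₀ = C_s − DO₀ = 10.2 − 8.028 = 2.172 mg/L.
t_c = (1/1.014) ln[(1.39/0.376)(1 − 2.172×1.014/(0.376×10.92))] = 0.9862 × ln(1.714) = 0.5316 d.
D_c = (0.376/1.39) × 10.92 × e^(−0.376×0.5316) = 0.2705 × 10.92 × 0.8188 = 2.420 mg/L.
Minimum DO = 10.2 − 2.420 = 7.780 mg/L.

t_c ≈ 0.532 d; minimum DO ≈ 7.78 mg/L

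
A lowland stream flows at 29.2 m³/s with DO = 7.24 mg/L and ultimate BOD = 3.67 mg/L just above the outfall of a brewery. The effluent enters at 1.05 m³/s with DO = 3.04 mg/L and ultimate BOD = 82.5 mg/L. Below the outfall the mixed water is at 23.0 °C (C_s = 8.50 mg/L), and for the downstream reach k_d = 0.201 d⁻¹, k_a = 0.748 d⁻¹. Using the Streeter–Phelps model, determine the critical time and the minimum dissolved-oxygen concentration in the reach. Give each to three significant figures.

Mixed DO = (29.2×7.24 + 1.05×3.04)/(29.2+1.05) = 214.6/30.25 = 7.094 mg/L.
Mixed L₀ = (29.2×3.67 + 1.05×82.5)/(30.25) = 193.8/30.25 = 6.406 mg/L.
Initial deficit D₀ = C_s − DO₀ = 8.50 − 7.094 = 1.406 mg/L.
t_c = (1/0.5470) ln[(0.748/0.201)(1 − 1.406×0.5470/(0.201×6.406))] = 1.828 × ln(1.499) = 0.7401 d.
D_c = (0.201/0.748) × 6.406 × e^(−0.201×0.7401) = 0.2687 × 6.406 × 0.8618 = 1.484 mg/L.
Minimum DO = 8.50 − 1.484 = 7.016 mg/L.

t_c ≈ 0.740 d; minimum DO ≈ 7.02 mg/L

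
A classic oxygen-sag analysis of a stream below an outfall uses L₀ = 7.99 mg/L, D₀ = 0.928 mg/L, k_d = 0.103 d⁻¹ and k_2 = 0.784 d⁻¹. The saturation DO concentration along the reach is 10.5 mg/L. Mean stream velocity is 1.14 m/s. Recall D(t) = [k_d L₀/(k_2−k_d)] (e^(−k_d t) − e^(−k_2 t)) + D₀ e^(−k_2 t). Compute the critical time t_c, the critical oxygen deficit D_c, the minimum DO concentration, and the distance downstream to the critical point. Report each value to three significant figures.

With k_2/k_d = 7.612 and 1 − D₀(k_2−k_d)/(k_d L₀) = 0.2321,
t_c = ln(7.612 × 0.2321) / (0.784 − 0.103) = ln(1.767) / 0.6810 = 0.5690/0.6810 = 0.8356 d.
D_c = (k_d/k_2) L₀ e^(−k_d t_c) = (0.103/0.784) × 7.99 × e^(−0.103×0.8356) = 0.1314 × 7.99 × 0.9175 = 0.9631 mg/L.
Minimum DO = C_s − D_c = 10.5 − 0.9631 = 9.537 mg/L.
x_c = v t_c = 1.14 m/s × 0.8356 d × 86400 s/d = 82300 m ≈ 82.3 km.

t_c ≈ 0.836 d; D_c ≈ 0.963 mg/L; min DO ≈ 9.54 mg/L; x_c ≈ 82.3 km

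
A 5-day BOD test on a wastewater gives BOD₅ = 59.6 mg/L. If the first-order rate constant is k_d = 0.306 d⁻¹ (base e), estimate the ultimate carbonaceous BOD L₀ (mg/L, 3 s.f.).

BOD₅ = L₀(1 − e^(−5k_d)) ⇒ L₀ = BOD₅ / (1 − e^(−5×0.306))
= 59.6 / (1 − 0.2165) = 59.6 / 0.7835 = 76.07 mg/L.

L₀ ≈ 76.1 mg/L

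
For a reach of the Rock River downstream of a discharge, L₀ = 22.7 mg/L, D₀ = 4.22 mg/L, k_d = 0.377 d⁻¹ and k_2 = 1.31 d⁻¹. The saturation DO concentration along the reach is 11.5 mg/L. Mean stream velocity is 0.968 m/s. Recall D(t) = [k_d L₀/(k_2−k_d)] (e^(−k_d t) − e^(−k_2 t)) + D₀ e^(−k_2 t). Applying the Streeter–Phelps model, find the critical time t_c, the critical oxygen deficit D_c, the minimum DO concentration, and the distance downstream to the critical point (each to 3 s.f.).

t_c ≈ 0.674 d; D_c ≈ 5.07 mg/L; min DO ≈ 6.43 mg/L; x_c ≈ 56.4 km

At the critical point dD/dt = 0, so k_d L₀ e^(−k_d t) = k_2 D. Substituting D(t) from the Streeter–Phelps equation and solving for t gives
t_c = ln[(k_2/k_d)(1 − D₀(k_2−k_d)/(k_d L₀))] / (k_2−k_d).
Here k_2−k_d = 0.9330 d⁻¹ and 1 − D₀(k_2−k_d)/(k_d L₀) = 1 − 4.22×0.9330/(0.377×22.7) = 0.5399, so
t_c = ln(3.475 × 0.5399) / 0.9330 = 0.6292 / 0.9330 = 0.6744 d.
L(t_c) = L₀ e^(−k_d t_c) = 22.7 × 0.7755 = 17.60 mg/L, and at the critical point k_2 D_c = k_d L, so D_c = (0.377/1.31) × 17.60 = 5.066 mg/L.
Minimum DO = C_s − D_c = 11.5 − 5.066 = 6.434 mg/L.
x_c = v t_c = 0.968 m/s × 0.6744 d × 86400 s/d = 56400 m ≈ 56.4 km.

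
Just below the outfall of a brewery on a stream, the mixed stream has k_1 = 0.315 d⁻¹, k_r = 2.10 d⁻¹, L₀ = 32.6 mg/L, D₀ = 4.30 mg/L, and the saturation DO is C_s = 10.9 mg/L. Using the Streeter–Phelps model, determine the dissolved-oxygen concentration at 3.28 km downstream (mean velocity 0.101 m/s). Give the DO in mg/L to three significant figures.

DO ≈ 6.45 mg/L

Travel time t = x/v = 3.28 km / (0.101 m/s) = 3280 m / 0.101 m/s = 32480 s = 0.3759 d.
k_1 L₀/(k_r−k_1) = 0.315×32.6/(2.10−0.315) = 10.27/1.785 = 5.753 mg/L.
e^(−k_1 t) = e^(−0.315×0.3759) = 0.8883; e^(−k_r t) = e^(−2.10×0.3759) = 0.4541.
D = 5.753 × (0.8883 − 0.4541) + 4.30 × 0.4541 = 2.498 + 1.953 = 4.451 mg/L.
DO = C_s − D = 10.9 − 4.451 = 6.449 mg/L.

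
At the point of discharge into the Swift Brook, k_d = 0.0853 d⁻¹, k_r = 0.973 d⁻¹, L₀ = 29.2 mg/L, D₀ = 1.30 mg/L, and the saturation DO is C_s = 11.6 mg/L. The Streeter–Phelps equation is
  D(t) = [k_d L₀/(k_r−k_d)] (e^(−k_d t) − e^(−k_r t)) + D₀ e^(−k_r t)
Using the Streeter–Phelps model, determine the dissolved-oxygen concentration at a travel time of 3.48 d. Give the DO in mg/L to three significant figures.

DO ≈ 9.57 mg/L

k_d L₀/(k_r−k_d) = 0.0853×29.2/(0.973−0.0853) = 2.491/0.8877 = 2.806 mg/L.
e^(−k_d t) = e^(−0.0853×3.480) = 0.7432; e^(−k_r t) = e^(−0.973×3.480) = 0.03384.
D = 2.806 × (0.7432 − 0.03384) + 1.30 × 0.03384 = 1.990 + 0.04400 = 2.034 mg/L.
DO = C_s − D = 11.6 − 2.034 = 9.566 mg/L.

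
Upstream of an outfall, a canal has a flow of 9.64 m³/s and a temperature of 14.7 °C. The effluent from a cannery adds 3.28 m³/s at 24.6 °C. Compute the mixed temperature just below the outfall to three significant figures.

17.2 °C

Flow-weighted mixing: C = (Q_r C_r + Q_w C_w)/(Q_r + Q_w)
= (9.64×14.7 + 3.28×24.6)/(9.64 + 3.28) = 222.4/12.92 = 17.21 °C.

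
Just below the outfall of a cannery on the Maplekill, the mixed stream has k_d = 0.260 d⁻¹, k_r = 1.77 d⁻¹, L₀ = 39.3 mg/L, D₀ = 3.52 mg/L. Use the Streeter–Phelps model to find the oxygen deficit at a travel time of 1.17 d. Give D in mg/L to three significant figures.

D ≈ 4.58 mg/L

k_d L₀/(k_r−k_d) = 0.260×39.3/(1.77−0.260) = 10.22/1.510 = 6.767 mg/L.
e^(−k_d t) = e^(−0.260×1.170) = 0.7377; e^(−k_r t) = e^(−1.77×1.170) = 0.1261.
D = 6.767 × (0.7377 − 0.1261) + 3.52 × 0.1261 = 4.139 + 0.4438 = 4.583 mg/L.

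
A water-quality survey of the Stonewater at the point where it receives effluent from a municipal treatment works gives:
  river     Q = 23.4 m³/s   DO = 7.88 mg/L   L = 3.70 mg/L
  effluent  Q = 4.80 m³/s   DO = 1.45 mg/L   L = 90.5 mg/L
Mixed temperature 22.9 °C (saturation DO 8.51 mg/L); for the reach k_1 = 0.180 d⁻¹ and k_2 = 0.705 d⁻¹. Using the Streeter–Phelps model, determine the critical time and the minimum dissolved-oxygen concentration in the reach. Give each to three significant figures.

t_c ≈ 2.00 d; minimum DO ≈ 5.22 mg/L

Mixed DO = (23.4×7.88 + 4.80×1.45)/(23.4+4.80) = 191.4/28.20 = 6.786 mg/L.
Mixed L₀ = (23.4×3.70 + 4.80×90.5)/(28.20) = 521.0/28.20 = 18.47 mg/L.
Initial deficit D₀ = C_s − DO₀ = 8.51 − 6.786 = 1.724 mg/L.
t_c = (1/0.5250) ln[(0.705/0.180)(1 − 1.724×0.5250/(0.180×18.47))] = 1.905 × ln(2.850) = 1.995 d.
D_c = (0.180/0.705) × 18.47 × e^(−0.180×1.995) = 0.2553 × 18.47 × 0.6983 = 3.294 mg/L.
Minimum DO = 8.51 − 3.294 = 5.216 mg/L.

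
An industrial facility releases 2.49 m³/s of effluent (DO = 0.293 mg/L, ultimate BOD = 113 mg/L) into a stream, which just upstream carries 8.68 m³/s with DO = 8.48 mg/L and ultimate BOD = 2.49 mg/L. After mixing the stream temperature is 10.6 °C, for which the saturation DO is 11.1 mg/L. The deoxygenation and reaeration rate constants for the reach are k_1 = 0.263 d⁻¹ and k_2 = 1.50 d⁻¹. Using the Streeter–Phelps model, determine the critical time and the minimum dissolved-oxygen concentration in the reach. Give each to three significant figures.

Mixed DO = (8.68×8.48 + 2.49×0.293)/(8.68+2.49) = 74.34/11.17 = 6.655 mg/L.
Mixed L₀ = (8.68×2.49 + 2.49×113)/(11.17) = 303.0/11.17 = 27.12 mg/L.
Initial deficit D₀ = C_s − DO₀ = 11.1 − 6.655 = 4.445 mg/L.
t_c = (1/1.237) ln[(1.50/0.263)(1 − 4.445×1.237/(0.263×27.12))] = 0.8084 × ln(1.307) = 0.2167 d.
D_c = (0.263/1.50) × 27.12 × e^(−0.263×0.2167) = 0.1753 × 27.12 × 0.9446 = 4.492 mg/L.
Minimum DO = 11.1 − 4.492 = 6.608 mg/L.

t_c ≈ 0.217 d; minimum DO ≈ 6.61 mg/L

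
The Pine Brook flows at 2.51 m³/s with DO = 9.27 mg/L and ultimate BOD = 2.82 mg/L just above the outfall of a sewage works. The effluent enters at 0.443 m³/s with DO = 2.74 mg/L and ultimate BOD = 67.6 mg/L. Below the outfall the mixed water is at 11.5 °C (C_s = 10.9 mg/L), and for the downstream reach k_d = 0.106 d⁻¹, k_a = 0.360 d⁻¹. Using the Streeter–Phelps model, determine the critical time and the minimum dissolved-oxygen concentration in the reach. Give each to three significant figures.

t_c ≈ 2.09 d; minimum DO ≈ 7.94 mg/L

Mixed DO = (2.51×9.27 + 0.443×2.74)/(2.51+0.443) = 24.48/2.953 = 8.290 mg/L.
Mixed L₀ = (2.51×2.82 + 0.443×67.6)/(2.953) = 37.02/2.953 = 12.54 mg/L.
Initial deficit D₀ = C_s − DO₀ = 10.9 − 8.290 = 2.610 mg/L.
t_c = (1/0.2540) ln[(0.360/0.106)(1 − 2.610×0.2540/(0.106×12.54))] = 3.937 × ln(1.702) = 2.095 d.
D_c = (0.106/0.360) × 12.54 × e^(−0.106×2.095) = 0.2944 × 12.54 × 0.8009 = 2.957 mg/L.
Minimum DO = 10.9 − 2.957 = 7.943 mg/L.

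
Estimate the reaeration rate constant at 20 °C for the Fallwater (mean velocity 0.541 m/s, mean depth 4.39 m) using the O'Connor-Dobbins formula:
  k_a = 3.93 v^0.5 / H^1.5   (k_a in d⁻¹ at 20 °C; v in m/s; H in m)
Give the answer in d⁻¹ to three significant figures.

k_a ≈ 0.314 d⁻¹

k_a = 3.93 × 0.541^0.5 / 4.39^1.5 = 3.93 × 0.7355 / 9.198 = 0.3143 d⁻¹.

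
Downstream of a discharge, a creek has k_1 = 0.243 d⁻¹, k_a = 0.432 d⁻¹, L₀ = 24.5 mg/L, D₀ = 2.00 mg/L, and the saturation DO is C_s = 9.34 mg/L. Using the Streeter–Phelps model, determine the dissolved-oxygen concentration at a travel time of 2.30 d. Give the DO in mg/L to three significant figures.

DO ≈ 2.25 mg/L

k_1 L₀/(k_a−k_1) = 0.243×24.5/(0.432−0.243) = 5.954/0.1890 = 31.50 mg/L.
e^(−k_1 t) = e^(−0.243×2.300) = 0.5718; e^(−k_a t) = e^(−0.432×2.300) = 0.3702.
D = 31.50 × (0.5718 − 0.3702) + 2.00 × 0.3702 = 6.350 + 0.7405 = 7.091 mg/L.
DO = C_s − D = 9.34 − 7.091 = 2.249 mg/L.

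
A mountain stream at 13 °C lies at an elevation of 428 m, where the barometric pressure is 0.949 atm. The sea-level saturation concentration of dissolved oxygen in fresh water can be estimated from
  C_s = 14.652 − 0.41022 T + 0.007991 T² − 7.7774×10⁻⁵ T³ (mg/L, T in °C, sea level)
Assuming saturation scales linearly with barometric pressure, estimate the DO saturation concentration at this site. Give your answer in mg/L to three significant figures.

At sea level: C_s = 14.652 − 0.41022×13 + 0.007991×13² − 7.7774×10⁻⁵×13³ = 10.50 mg/L.
Pressure correction: C_s' = 10.50 × 0.949 = 9.963 mg/L.

C_s ≈ 9.96 mg/L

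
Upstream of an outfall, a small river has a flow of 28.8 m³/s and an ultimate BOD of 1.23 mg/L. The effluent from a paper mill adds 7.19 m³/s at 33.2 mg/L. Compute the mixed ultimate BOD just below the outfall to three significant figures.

7.62 mg/L

Flow-weighted mixing: C = (Q_r C_r + Q_w C_w)/(Q_r + Q_w)
= (28.8×1.23 + 7.19×33.2)/(28.8 + 7.19) = 274.1/35.99 = 7.617 mg/L.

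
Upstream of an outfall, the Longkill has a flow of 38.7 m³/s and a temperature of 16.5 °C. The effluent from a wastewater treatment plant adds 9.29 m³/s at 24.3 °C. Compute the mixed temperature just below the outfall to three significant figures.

Flow-weighted mixing: C = (Q_r C_r + Q_w C_w)/(Q_r + Q_w)
= (38.7×16.5 + 9.29×24.3)/(38.7 + 9.29) = 864.3/47.99 = 18.01 °C.

18.0 °C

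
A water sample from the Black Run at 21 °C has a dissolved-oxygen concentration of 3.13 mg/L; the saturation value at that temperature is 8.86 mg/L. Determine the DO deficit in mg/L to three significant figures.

D ≈ 5.73 mg/L

D = C_s − C = 8.86 − 3.13 = 5.73 mg/L.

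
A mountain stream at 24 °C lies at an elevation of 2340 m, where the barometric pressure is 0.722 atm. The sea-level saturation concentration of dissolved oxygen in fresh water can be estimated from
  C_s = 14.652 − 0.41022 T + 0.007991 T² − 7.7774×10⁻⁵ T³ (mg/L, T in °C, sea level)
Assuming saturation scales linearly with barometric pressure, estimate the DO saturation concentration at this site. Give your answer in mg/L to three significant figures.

At sea level: C_s = 14.652 − 0.41022×24 + 0.007991×24² − 7.7774×10⁻⁵×24³ = 8.334 mg/L.
Pressure correction: C_s' = 8.334 × 0.722 = 6.017 mg/L.

C_s ≈ 6.02 mg/L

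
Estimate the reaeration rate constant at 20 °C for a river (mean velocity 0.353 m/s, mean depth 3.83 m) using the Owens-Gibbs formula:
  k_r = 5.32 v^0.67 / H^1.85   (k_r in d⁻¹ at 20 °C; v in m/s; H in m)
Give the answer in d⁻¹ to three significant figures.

k_r ≈ 0.221 d⁻¹

k_r = 5.32 × 0.353^0.67 / 3.83^1.85 = 5.32 × 0.4977 / 11.99 = 0.2208 d⁻¹.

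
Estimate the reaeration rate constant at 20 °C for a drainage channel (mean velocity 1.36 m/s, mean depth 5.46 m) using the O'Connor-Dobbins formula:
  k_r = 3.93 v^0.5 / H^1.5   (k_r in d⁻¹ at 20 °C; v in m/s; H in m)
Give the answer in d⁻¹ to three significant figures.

k_r ≈ 0.359 d⁻¹

k_r = 3.93 × 1.36^0.5 / 5.46^1.5 = 3.93 × 1.166 / 12.76 = 0.3592 d⁻¹.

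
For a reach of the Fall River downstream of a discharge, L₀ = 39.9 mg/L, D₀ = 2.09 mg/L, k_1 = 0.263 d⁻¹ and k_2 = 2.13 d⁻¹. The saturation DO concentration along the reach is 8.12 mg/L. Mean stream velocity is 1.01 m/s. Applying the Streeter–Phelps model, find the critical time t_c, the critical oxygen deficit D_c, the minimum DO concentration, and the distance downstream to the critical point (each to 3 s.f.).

t_c ≈ 0.871 d; D_c ≈ 3.92 mg/L; min DO ≈ 4.20 mg/L; x_c ≈ 76.0 km

At the critical point dD/dt = 0, so k_1 L₀ e^(−k_1 t) = k_2 D. Substituting D(t) from the Streeter–Phelps equation and solving for t gives
t_c = ln[(k_2/k_1)(1 − D₀(k_2−k_1)/(k_1 L₀))] / (k_2−k_1).
Here k_2−k_1 = 1.867 d⁻¹ and 1 − D₀(k_2−k_1)/(k_1 L₀) = 1 − 2.09×1.867/(0.263×39.9) = 0.6282, so
t_c = ln(8.099 × 0.6282) / 1.867 = 1.627 / 1.867 = 0.8713 d.
L(t_c) = L₀ e^(−k_1 t_c) = 39.9 × 0.7952 = 31.73 mg/L, and at the critical point k_2 D_c = k_1 L, so D_c = (0.263/2.13) × 31.73 = 3.918 mg/L.
Minimum DO = C_s − D_c = 8.12 − 3.918 = 4.202 mg/L.
x_c = v t_c = 1.01 m/s × 0.8713 d × 86400 s/d = 76030 m ≈ 76.0 km.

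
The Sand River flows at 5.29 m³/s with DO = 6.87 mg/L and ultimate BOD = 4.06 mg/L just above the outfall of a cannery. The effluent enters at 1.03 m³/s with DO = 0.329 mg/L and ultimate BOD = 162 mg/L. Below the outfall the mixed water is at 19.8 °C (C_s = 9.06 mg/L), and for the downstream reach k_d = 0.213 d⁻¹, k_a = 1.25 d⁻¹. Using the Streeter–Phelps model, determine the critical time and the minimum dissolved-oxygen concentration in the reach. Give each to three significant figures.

t_c ≈ 0.974 d; minimum DO ≈ 4.93 mg/L

Mixed DO = (5.29×6.87 + 1.03×0.329)/(5.29+1.03) = 36.68/6.320 = 5.804 mg/L.
Mixed L₀ = (5.29×4.06 + 1.03×162)/(6.320) = 188.3/6.320 = 29.80 mg/L.
Initial deficit D₀ = C_s − DO₀ = 9.06 − 5.804 = 3.256 mg/L.
t_c = (1/1.037) ln[(1.25/0.213)(1 − 3.256×1.037/(0.213×29.80))] = 0.9643 × ln(2.747) = 0.9744 d.
D_c = (0.213/1.25) × 29.80 × e^(−0.213×0.9744) = 0.1704 × 29.80 × 0.8126 = 4.126 mg/L.
Minimum DO = 9.06 − 4.126 = 4.934 mg/L.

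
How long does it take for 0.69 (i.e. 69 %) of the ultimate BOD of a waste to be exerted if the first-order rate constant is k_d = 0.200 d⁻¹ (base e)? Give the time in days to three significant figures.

y/L₀ = 1 − e^(−k_d t) = 0.69 ⇒ e^(−k_d t) = 0.310
t = −ln(0.310) / 0.200 = 1.171 / 0.200 = 5.856 d.

t ≈ 5.86 d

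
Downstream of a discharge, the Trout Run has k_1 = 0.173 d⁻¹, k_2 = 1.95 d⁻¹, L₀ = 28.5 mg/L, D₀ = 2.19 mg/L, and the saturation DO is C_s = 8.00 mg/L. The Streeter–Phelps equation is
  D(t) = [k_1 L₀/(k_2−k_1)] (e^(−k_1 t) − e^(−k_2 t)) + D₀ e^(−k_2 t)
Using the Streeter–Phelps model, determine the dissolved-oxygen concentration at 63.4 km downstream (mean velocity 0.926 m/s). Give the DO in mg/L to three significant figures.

DO ≈ 5.71 mg/L

Travel time t = x/v = 63.4 km / (0.926 m/s) = 63400 m / 0.926 m/s = 68470 s = 0.7924 d.
k_1 L₀/(k_2−k_1) = 0.173×28.5/(1.95−0.173) = 4.930/1.777 = 2.775 mg/L.
e^(−k_1 t) = e^(−0.173×0.7924) = 0.8719; e^(−k_2 t) = e^(−1.95×0.7924) = 0.2133.
D = 2.775 × (0.8719 − 0.2133) + 2.19 × 0.2133 = 1.827 + 0.4670 = 2.294 mg/L.
DO = C_s − D = 8.00 − 2.294 = 5.706 mg/L.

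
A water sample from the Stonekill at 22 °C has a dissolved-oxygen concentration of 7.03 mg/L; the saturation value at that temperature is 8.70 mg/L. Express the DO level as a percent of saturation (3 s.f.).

80.8 % saturation

% saturation = C/C_s × 100 = 7.03/8.70 × 100 = 80.8 %.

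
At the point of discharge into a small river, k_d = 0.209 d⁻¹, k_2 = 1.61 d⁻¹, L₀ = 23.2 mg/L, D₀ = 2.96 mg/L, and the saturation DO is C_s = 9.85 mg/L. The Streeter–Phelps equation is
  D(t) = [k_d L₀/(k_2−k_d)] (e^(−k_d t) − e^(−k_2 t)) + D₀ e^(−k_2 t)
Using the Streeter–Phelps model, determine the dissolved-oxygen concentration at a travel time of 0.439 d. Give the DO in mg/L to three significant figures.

k_d L₀/(k_2−k_d) = 0.209×23.2/(1.61−0.209) = 4.849/1.401 = 3.461 mg/L.
e^(−k_d t) = e^(−0.209×0.4390) = 0.9123; e^(−k_2 t) = e^(−1.61×0.4390) = 0.4932.
D = 3.461 × (0.9123 − 0.4932) + 2.96 × 0.4932 = 1.451 + 1.460 = 2.910 mg/L.
DO = C_s − D = 9.85 − 2.910 = 6.940 mg/L.

DO ≈ 6.94 mg/L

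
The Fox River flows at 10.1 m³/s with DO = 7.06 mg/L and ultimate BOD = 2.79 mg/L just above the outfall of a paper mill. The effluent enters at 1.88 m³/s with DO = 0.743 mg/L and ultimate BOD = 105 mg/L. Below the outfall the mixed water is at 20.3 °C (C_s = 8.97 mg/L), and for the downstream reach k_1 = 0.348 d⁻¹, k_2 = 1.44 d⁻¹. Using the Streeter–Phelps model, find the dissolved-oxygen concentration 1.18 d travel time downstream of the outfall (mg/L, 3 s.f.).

DO ≈ 5.56 mg/L

Mixed DO = (10.1×7.06 + 1.88×0.743)/(10.1+1.88) = 72.70/11.98 = 6.069 mg/L.
Mixed L₀ = (10.1×2.79 + 1.88×105)/(11.98) = 225.6/11.98 = 18.83 mg/L.
Initial deficit D₀ = C_s − DO₀ = 8.97 − 6.069 = 2.901 mg/L.
D(1.18) = [0.348×18.83/(1.44−0.348)](e^(−0.348×1.18) − e^(−1.44×1.18)) + 2.901 e^(−1.44×1.18)
= 6.001 × (0.6632 − 0.1828) + 2.901 × 0.1828 = 3.413 mg/L.
DO = 8.97 − 3.413 = 5.557 mg/L.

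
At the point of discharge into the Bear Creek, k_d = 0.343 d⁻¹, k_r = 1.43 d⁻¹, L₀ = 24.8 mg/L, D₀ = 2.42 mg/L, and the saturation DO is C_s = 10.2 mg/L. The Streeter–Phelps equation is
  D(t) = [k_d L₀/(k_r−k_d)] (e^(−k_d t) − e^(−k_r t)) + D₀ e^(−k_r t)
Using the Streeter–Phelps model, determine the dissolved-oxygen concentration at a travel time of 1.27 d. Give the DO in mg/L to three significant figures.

k_d L₀/(k_r−k_d) = 0.343×24.8/(1.43−0.343) = 8.506/1.087 = 7.826 mg/L.
e^(−k_d t) = e^(−0.343×1.270) = 0.6469; e^(−k_r t) = e^(−1.43×1.270) = 0.1627.
D = 7.826 × (0.6469 − 0.1627) + 2.42 × 0.1627 = 3.789 + 0.3936 = 4.183 mg/L.
DO = C_s − D = 10.2 − 4.183 = 6.017 mg/L.

DO ≈ 6.02 mg/L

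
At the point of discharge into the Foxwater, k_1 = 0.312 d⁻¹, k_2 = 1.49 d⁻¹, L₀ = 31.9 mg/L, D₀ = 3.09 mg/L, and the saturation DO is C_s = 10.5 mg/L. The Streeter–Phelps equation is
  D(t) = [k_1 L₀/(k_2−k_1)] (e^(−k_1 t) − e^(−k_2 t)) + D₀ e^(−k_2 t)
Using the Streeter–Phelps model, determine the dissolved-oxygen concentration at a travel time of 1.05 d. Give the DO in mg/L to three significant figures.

DO ≈ 5.53 mg/L

k_1 L₀/(k_2−k_1) = 0.312×31.9/(1.49−0.312) = 9.953/1.178 = 8.449 mg/L.
e^(−k_1 t) = e^(−0.312×1.050) = 0.7207; e^(−k_2 t) = e^(−1.49×1.050) = 0.2092.
D = 8.449 × (0.7207 − 0.2092) + 3.09 × 0.2092 = 4.321 + 0.6464 = 4.968 mg/L.
DO = C_s − D = 10.5 − 4.968 = 5.532 mg/L.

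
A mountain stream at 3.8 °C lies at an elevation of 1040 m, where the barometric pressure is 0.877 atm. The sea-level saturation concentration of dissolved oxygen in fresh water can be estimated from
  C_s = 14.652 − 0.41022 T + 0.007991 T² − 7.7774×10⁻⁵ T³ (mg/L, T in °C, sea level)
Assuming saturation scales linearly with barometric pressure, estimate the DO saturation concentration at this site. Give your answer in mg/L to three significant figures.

At sea level: C_s = 14.652 − 0.41022×3.8 + 0.007991×3.8² − 7.7774×10⁻⁵×3.8³ = 13.20 mg/L.
Pressure correction: C_s' = 13.20 × 0.877 = 11.58 mg/L.

C_s ≈ 11.6 mg/L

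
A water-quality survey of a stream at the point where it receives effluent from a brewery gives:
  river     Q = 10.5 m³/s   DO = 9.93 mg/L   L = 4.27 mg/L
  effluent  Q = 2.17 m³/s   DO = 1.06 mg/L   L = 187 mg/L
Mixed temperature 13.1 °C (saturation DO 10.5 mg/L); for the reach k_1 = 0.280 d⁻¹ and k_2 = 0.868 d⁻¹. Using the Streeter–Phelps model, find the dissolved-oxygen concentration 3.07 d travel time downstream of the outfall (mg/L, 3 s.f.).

DO ≈ 4.36 mg/L

Mixed DO = (10.5×9.93 + 2.17×1.06)/(10.5+2.17) = 106.6/12.67 = 8.411 mg/L.
Mixed L₀ = (10.5×4.27 + 2.17×187)/(12.67) = 450.6/12.67 = 35.57 mg/L.
Initial deficit D₀ = C_s − DO₀ = 10.5 − 8.411 = 2.089 mg/L.
D(3.07) = [0.280×35.57/(0.868−0.280)](e^(−0.280×3.07) − e^(−0.868×3.07)) + 2.089 e^(−0.868×3.07)
= 16.94 × (0.4233 − 0.06962) + 2.089 × 0.06962 = 6.136 mg/L.
DO = 10.5 − 6.136 = 4.364 mg/L.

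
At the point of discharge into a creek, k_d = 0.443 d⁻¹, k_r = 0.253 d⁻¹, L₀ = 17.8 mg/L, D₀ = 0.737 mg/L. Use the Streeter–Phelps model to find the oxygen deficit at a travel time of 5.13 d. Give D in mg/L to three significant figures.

k_d L₀/(k_r−k_d) = 0.443×17.8/(0.253−0.443) = 7.885/-0.1900 = -41.50 mg/L.
e^(−k_d t) = e^(−0.443×5.130) = 0.1030; e^(−k_r t) = e^(−0.253×5.130) = 0.2731.
D = -41.50 × (0.1030 − 0.2731) + 0.737 × 0.2731 = 7.058 + 0.2013 = 7.259 mg/L.

D ≈ 7.26 mg/L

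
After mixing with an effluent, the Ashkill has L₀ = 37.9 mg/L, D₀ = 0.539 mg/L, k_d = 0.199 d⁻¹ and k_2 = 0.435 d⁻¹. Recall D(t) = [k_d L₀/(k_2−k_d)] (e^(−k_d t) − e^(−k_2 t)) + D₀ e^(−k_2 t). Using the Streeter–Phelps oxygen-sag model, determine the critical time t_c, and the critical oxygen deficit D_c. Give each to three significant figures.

At the critical point dD/dt = 0, so k_d L₀ e^(−k_d t) = k_2 D. Substituting D(t) from the Streeter–Phelps equation and solving for t gives
t_c = ln[(k_2/k_d)(1 − D₀(k_2−k_d)/(k_d L₀))] / (k_2−k_d).
Here k_2−k_d = 0.2360 d⁻¹ and 1 − D₀(k_2−k_d)/(k_d L₀) = 1 − 0.539×0.2360/(0.199×37.9) = 0.9831, so
t_c = ln(2.186 × 0.9831) / 0.2360 = 0.7650 / 0.2360 = 3.242 d.
L(t_c) = L₀ e^(−k_d t_c) = 37.9 × 0.5246 = 19.88 mg/L, and at the critical point k_2 D_c = k_d L, so D_c = (0.199/0.435) × 19.88 = 9.096 mg/L.

t_c ≈ 3.24 d; D_c ≈ 9.10 mg/L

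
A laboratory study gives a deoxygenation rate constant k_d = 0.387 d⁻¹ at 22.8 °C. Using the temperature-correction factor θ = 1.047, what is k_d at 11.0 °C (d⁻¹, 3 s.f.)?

k_d ≈ 0.225 d⁻¹

k_d(T₂) = k_d(T₁) · θ^(T₂−T₁) = 0.387 × 1.047^(11.0−22.8)
= 0.387 × 1.047^-11.8 = 0.387 × 0.5816 = 0.2251 d⁻¹.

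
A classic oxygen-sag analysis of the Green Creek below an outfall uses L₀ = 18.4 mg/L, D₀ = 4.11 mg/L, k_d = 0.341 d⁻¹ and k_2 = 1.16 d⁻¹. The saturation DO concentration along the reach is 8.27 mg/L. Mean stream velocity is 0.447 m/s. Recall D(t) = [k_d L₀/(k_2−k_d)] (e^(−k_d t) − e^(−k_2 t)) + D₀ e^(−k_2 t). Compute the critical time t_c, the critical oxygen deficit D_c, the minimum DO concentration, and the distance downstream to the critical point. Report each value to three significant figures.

t_c ≈ 0.556 d; D_c ≈ 4.47 mg/L; min DO ≈ 3.80 mg/L; x_c ≈ 21.5 km

At the critical point dD/dt = 0, so k_d L₀ e^(−k_d t) = k_2 D. Substituting D(t) from the Streeter–Phelps equation and solving for t gives
t_c = ln[(k_2/k_d)(1 − D₀(k_2−k_d)/(k_d L₀))] / (k_2−k_d).
Here k_2−k_d = 0.8190 d⁻¹ and 1 − D₀(k_2−k_d)/(k_d L₀) = 1 − 4.11×0.8190/(0.341×18.4) = 0.4635, so
t_c = ln(3.402 × 0.4635) / 0.8190 = 0.4554 / 0.8190 = 0.5560 d.
D_c = (k_d/k_2) L₀ e^(−k_d t_c) = (0.341/1.16) × 18.4 × e^(−0.341×0.5560) = 0.2940 × 18.4 × 0.8273 = 4.475 mg/L.
Minimum DO = C_s − D_c = 8.27 − 4.475 = 3.795 mg/L.
x_c = v t_c = 0.447 m/s × 0.5560 d × 86400 s/d = 21470 m ≈ 21.5 km.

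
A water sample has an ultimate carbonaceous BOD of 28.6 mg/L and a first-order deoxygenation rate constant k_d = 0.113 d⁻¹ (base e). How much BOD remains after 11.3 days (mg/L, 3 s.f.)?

L ≈ 7.98 mg/L

L_t = L₀ e^(−k_d t) = 28.6 × e^(−0.113×11.3) = 28.6 × 0.2789 = 7.977 mg/L.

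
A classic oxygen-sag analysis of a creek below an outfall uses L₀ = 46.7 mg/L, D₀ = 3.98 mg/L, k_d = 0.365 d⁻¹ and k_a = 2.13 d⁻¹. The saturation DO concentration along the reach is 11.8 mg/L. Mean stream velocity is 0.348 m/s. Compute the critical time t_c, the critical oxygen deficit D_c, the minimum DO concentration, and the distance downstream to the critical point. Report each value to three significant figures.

At the critical point dD/dt = 0, so k_d L₀ e^(−k_d t) = k_a D. Substituting D(t) from the Streeter–Phelps equation and solving for t gives
t_c = ln[(k_a/k_d)(1 − D₀(k_a−k_d)/(k_d L₀))] / (k_a−k_d).
Here k_a−k_d = 1.765 d⁻¹ and 1 − D₀(k_a−k_d)/(k_d L₀) = 1 − 3.98×1.765/(0.365×46.7) = 0.5879, so
t_c = ln(5.836 × 0.5879) / 1.765 = 1.233 / 1.765 = 0.6984 d.
D_c = (k_d/k_a) L₀ e^(−k_d t_c) = (0.365/2.13) × 46.7 × e^(−0.365×0.6984) = 0.1714 × 46.7 × 0.7750 = 6.202 mg/L.
Minimum DO = C_s − D_c = 11.8 − 6.202 = 5.598 mg/L.
x_c = v t_c = 0.348 m/s × 0.6984 d × 86400 s/d = 21000 m ≈ 21.0 km.

t_c ≈ 0.698 d; D_c ≈ 6.20 mg/L; min DO ≈ 5.60 mg/L; x_c ≈ 21.0 km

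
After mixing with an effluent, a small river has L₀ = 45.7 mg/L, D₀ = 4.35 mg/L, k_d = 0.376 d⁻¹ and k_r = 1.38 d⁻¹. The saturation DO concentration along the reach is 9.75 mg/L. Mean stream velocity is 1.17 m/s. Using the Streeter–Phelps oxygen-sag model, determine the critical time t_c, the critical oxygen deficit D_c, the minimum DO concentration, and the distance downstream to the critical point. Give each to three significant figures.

t_c ≈ 1.00 d; D_c ≈ 8.54 mg/L; min DO ≈ 1.21 mg/L; x_c ≈ 101 km

At the critical point dD/dt = 0, so k_d L₀ e^(−k_d t) = k_r D. Substituting D(t) from the Streeter–Phelps equation and solving for t gives
t_c = ln[(k_r/k_d)(1 − D₀(k_r−k_d)/(k_d L₀))] / (k_r−k_d).
Here k_r−k_d = 1.004 d⁻¹ and 1 − D₀(k_r−k_d)/(k_d L₀) = 1 − 4.35×1.004/(0.376×45.7) = 0.7458, so
t_c = ln(3.670 × 0.7458) / 1.004 = 1.007 / 1.004 = 1.003 d.
D_c = (k_d/k_r) L₀ e^(−k_d t_c) = (0.376/1.38) × 45.7 × e^(−0.376×1.003) = 0.2725 × 45.7 × 0.6858 = 8.540 mg/L.
Minimum DO = C_s − D_c = 9.75 − 8.540 = 1.210 mg/L.
x_c = v t_c = 1.17 m/s × 1.003 d × 86400 s/d = 101400 m ≈ 101 km.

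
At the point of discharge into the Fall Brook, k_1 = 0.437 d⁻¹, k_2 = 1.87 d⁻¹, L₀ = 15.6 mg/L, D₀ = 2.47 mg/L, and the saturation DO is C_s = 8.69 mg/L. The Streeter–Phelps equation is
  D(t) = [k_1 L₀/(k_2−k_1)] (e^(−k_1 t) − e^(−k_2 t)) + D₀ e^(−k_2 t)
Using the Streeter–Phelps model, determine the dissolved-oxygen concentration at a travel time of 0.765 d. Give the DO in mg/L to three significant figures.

k_1 L₀/(k_2−k_1) = 0.437×15.6/(1.87−0.437) = 6.817/1.433 = 4.757 mg/L.
e^(−k_1 t) = e^(−0.437×0.7650) = 0.7158; e^(−k_2 t) = e^(−1.87×0.7650) = 0.2392.
D = 4.757 × (0.7158 − 0.2392) + 2.47 × 0.2392 = 2.268 + 0.5908 = 2.858 mg/L.
DO = C_s − D = 8.69 − 2.858 = 5.832 mg/L.

DO ≈ 5.83 mg/L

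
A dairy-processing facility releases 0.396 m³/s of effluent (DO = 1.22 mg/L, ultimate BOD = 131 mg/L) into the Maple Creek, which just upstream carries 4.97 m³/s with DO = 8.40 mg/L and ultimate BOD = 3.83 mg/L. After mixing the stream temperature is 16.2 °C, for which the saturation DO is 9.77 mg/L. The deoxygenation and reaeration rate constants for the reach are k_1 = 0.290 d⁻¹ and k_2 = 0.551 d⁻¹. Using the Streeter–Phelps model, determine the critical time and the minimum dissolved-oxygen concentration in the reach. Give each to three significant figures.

t_c ≈ 1.93 d; minimum DO ≈ 5.79 mg/L

Mixed DO = (4.97×8.40 + 0.396×1.22)/(4.97+0.396) = 42.23/5.366 = 7.870 mg/L.
Mixed L₀ = (4.97×3.83 + 0.396×131)/(5.366) = 70.91/5.366 = 13.21 mg/L.
Initial deficit D₀ = C_s − DO₀ = 9.77 − 7.870 = 1.900 mg/L.
t_c = (1/0.2610) ln[(0.551/0.290)(1 − 1.900×0.2610/(0.290×13.21))] = 3.831 × ln(1.654) = 1.928 d.
D_c = (0.290/0.551) × 13.21 × e^(−0.290×1.928) = 0.5263 × 13.21 × 0.5717 = 3.976 mg/L.
Minimum DO = 9.77 − 3.976 = 5.794 mg/L.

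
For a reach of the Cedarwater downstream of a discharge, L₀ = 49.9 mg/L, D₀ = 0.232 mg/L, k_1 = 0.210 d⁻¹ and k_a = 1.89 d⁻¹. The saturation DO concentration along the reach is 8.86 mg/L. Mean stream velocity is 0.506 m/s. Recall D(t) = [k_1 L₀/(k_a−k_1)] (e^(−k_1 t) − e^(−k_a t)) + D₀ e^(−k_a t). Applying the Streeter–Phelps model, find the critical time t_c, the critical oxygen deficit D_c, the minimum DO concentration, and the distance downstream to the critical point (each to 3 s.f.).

t_c ≈ 1.29 d; D_c ≈ 4.23 mg/L; min DO ≈ 4.63 mg/L; x_c ≈ 56.2 km

At the critical point dD/dt = 0, so k_1 L₀ e^(−k_1 t) = k_a D. Substituting D(t) from the Streeter–Phelps equation and solving for t gives
t_c = ln[(k_a/k_1)(1 − D₀(k_a−k_1)/(k_1 L₀))] / (k_a−k_1).
Here k_a−k_1 = 1.680 d⁻¹ and 1 − D₀(k_a−k_1)/(k_1 L₀) = 1 − 0.232×1.680/(0.210×49.9) = 0.9628, so
t_c = ln(9.000 × 0.9628) / 1.680 = 2.159 / 1.680 = 1.285 d.
L(t_c) = L₀ e^(−k_1 t_c) = 49.9 × 0.7634 = 38.10 mg/L, and at the critical point k_a D_c = k_1 L, so D_c = (0.210/1.89) × 38.10 = 4.233 mg/L.
Minimum DO = C_s − D_c = 8.86 − 4.233 = 4.627 mg/L.
x_c = v t_c = 0.506 m/s × 1.285 d × 86400 s/d = 56190 m ≈ 56.2 km.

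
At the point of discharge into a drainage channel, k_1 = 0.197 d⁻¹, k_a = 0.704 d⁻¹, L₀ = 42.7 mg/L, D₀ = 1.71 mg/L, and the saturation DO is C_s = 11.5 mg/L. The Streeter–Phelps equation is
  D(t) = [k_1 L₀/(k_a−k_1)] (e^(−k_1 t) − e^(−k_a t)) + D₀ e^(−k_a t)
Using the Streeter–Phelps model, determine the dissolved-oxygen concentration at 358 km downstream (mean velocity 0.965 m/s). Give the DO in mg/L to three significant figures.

Travel time t = x/v = 358 km / (0.965 m/s) = 358000 m / 0.965 m/s = 371000 s = 4.294 d.
k_1 L₀/(k_a−k_1) = 0.197×42.7/(0.704−0.197) = 8.412/0.5070 = 16.59 mg/L.
e^(−k_1 t) = e^(−0.197×4.294) = 0.4292; e^(−k_a t) = e^(−0.704×4.294) = 0.04866.
D = 16.59 × (0.4292 − 0.04866) + 1.71 × 0.04866 = 6.313 + 0.08321 = 6.397 mg/L.
DO = C_s − D = 11.5 − 6.397 = 5.103 mg/L.

DO ≈ 5.10 mg/L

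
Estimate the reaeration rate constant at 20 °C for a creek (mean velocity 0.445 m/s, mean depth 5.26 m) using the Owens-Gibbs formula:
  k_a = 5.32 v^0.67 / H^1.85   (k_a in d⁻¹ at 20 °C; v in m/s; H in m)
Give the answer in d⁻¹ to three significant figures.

k_a ≈ 0.143 d⁻¹

k_a = 5.32 × 0.445^0.67 / 5.26^1.85 = 5.32 × 0.5813 / 21.57 = 0.1434 d⁻¹.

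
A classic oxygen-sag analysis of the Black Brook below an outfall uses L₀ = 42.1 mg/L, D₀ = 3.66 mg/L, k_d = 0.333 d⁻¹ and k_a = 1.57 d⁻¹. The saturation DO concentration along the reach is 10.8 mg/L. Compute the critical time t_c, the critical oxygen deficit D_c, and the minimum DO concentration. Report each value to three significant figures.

t_c ≈ 0.938 d; D_c ≈ 6.53 mg/L; min DO ≈ 4.27 mg/L

With k_a/k_d = 4.715 and 1 − D₀(k_a−k_d)/(k_d L₀) = 0.6771,
t_c = ln(4.715 × 0.6771) / (1.57 − 0.333) = ln(3.192) / 1.237 = 1.161/1.237 = 0.9383 d.
L(t_c) = L₀ e^(−k_d t_c) = 42.1 × 0.7316 = 30.80 mg/L, and at the critical point k_a D_c = k_d L, so D_c = (0.333/1.57) × 30.80 = 6.533 mg/L.
Minimum DO = C_s − D_c = 10.8 − 6.533 = 4.267 mg/L.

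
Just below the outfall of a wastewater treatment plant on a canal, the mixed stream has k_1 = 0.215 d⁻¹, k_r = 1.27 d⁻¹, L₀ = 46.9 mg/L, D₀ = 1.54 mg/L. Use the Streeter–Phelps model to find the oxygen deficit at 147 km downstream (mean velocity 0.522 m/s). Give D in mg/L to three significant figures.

D ≈ 4.61 mg/L

Travel time t = x/v = 147 km / (0.522 m/s) = 147000 m / 0.522 m/s = 281600 s = 3.259 d.
k_1 L₀/(k_r−k_1) = 0.215×46.9/(1.27−0.215) = 10.08/1.055 = 9.558 mg/L.
e^(−k_1 t) = e^(−0.215×3.259) = 0.4962; e^(−k_r t) = e^(−1.27×3.259) = 0.01593.
D = 9.558 × (0.4962 − 0.01593) + 1.54 × 0.01593 = 4.590 + 0.02454 = 4.615 mg/L.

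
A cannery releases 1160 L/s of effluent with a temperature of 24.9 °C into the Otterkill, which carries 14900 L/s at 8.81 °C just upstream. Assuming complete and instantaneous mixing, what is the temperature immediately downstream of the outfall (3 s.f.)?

9.97 °C

Flow-weighted mixing: C = (Q_r C_r + Q_w C_w)/(Q_r + Q_w)
= (14900×8.81 + 1160×24.9)/(14900 + 1160) = 160200/16060 = 9.972 °C.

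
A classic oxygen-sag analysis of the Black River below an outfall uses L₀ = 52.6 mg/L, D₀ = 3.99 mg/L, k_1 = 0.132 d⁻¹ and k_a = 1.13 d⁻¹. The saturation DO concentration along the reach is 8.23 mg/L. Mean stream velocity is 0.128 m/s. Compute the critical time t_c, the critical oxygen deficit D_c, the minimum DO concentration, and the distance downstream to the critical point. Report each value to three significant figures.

t_c ≈ 1.30 d; D_c ≈ 5.18 mg/L; min DO ≈ 3.05 mg/L; x_c ≈ 14.4 km

At the critical point dD/dt = 0, so k_1 L₀ e^(−k_1 t) = k_a D. Substituting D(t) from the Streeter–Phelps equation and solving for t gives
t_c = ln[(k_a/k_1)(1 − D₀(k_a−k_1)/(k_1 L₀))] / (k_a−k_1).
Here k_a−k_1 = 0.9980 d⁻¹ and 1 − D₀(k_a−k_1)/(k_1 L₀) = 1 − 3.99×0.9980/(0.132×52.6) = 0.4265, so
t_c = ln(8.561 × 0.4265) / 0.9980 = 1.295 / 0.9980 = 1.298 d.
L(t_c) = L₀ e^(−k_1 t_c) = 52.6 × 0.8426 = 44.32 mg/L, and at the critical point k_a D_c = k_1 L, so D_c = (0.132/1.13) × 44.32 = 5.177 mg/L.
Minimum DO = C_s − D_c = 8.23 − 5.177 = 3.053 mg/L.
x_c = v t_c = 0.128 m/s × 1.298 d × 86400 s/d = 14350 m ≈ 14.4 km.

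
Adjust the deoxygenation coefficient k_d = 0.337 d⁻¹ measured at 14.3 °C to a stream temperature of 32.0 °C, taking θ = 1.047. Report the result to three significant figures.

k_d(T₂) = k_d(T₁) · θ^(T₂−T₁) = 0.337 × 1.047^(32.0−14.3)
= 0.337 × 1.047^17.7 = 0.337 × 2.255 = 0.7598 d⁻¹.

k_d ≈ 0.760 d⁻¹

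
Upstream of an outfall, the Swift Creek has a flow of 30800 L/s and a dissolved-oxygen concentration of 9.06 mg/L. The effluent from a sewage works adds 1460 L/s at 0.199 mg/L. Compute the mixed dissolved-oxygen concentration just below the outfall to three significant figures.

Flow-weighted mixing: C = (Q_r C_r + Q_w C_w)/(Q_r + Q_w)
= (30800×9.06 + 1460×0.199)/(30800 + 1460) = 279300/32260 = 8.659 mg/L.

8.66 mg/L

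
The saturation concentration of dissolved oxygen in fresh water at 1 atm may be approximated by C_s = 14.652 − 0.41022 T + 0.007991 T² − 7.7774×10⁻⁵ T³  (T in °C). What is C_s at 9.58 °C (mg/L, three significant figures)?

C_s = 14.652 − 0.41022×9.58 + 0.007991×9.58² − 7.7774×10⁻⁵×9.58³ = 11.39 mg/L.

C_s ≈ 11.4 mg/L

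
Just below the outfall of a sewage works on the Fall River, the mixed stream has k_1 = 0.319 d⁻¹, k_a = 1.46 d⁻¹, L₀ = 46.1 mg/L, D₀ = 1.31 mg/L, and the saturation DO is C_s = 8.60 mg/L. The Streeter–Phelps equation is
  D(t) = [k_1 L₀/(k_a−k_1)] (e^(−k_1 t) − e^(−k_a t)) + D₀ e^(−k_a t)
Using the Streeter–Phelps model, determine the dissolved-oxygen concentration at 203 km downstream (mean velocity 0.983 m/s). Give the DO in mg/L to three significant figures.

DO ≈ 2.94 mg/L

Travel time t = x/v = 203 km / (0.983 m/s) = 203000 m / 0.983 m/s = 206500 s = 2.390 d.
k_1 L₀/(k_a−k_1) = 0.319×46.1/(1.46−0.319) = 14.71/1.141 = 12.89 mg/L.
e^(−k_1 t) = e^(−0.319×2.390) = 0.4665; e^(−k_a t) = e^(−1.46×2.390) = 0.03051.
D = 12.89 × (0.4665 − 0.03051) + 1.31 × 0.03051 = 5.619 + 0.03997 = 5.659 mg/L.
DO = C_s − D = 8.60 − 5.659 = 2.941 mg/L.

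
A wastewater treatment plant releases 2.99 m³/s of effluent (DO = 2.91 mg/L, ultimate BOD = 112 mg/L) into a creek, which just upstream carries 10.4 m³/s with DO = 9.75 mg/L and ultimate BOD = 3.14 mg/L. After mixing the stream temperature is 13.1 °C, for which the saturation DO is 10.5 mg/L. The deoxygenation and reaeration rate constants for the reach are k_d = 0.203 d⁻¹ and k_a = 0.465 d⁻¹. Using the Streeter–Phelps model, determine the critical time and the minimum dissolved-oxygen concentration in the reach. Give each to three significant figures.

t_c ≈ 2.73 d; minimum DO ≈ 3.62 mg/L

Mixed DO = (10.4×9.75 + 2.99×2.91)/(10.4+2.99) = 110.1/13.39 = 8.223 mg/L.
Mixed L₀ = (10.4×3.14 + 2.99×112)/(13.39) = 367.5/13.39 = 27.45 mg/L.
Initial deficit D₀ = C_s − DO₀ = 10.5 − 8.223 = 2.277 mg/L.
t_c = (1/0.2620) ln[(0.465/0.203)(1 − 2.277×0.2620/(0.203×27.45))] = 3.817 × ln(2.045) = 2.731 d.
D_c = (0.203/0.465) × 27.45 × e^(−0.203×2.731) = 0.4366 × 27.45 × 0.5744 = 6.883 mg/L.
Minimum DO = 10.5 − 6.883 = 3.617 mg/L.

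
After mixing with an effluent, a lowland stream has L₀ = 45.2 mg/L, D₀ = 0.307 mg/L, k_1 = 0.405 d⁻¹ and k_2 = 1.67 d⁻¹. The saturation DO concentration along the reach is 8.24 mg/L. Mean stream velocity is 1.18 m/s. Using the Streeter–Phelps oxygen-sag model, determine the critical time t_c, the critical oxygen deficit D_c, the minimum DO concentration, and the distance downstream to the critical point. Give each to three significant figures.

t_c ≈ 1.10 d; D_c ≈ 7.01 mg/L; min DO ≈ 1.23 mg/L; x_c ≈ 112 km

At the critical point dD/dt = 0, so k_1 L₀ e^(−k_1 t) = k_2 D. Substituting D(t) from the Streeter–Phelps equation and solving for t gives
t_c = ln[(k_2/k_1)(1 − D₀(k_2−k_1)/(k_1 L₀))] / (k_2−k_1).
Here k_2−k_1 = 1.265 d⁻¹ and 1 − D₀(k_2−k_1)/(k_1 L₀) = 1 − 0.307×1.265/(0.405×45.2) = 0.9788, so
t_c = ln(4.123 × 0.9788) / 1.265 = 1.395 / 1.265 = 1.103 d.
D_c = (k_1/k_2) L₀ e^(−k_1 t_c) = (0.405/1.67) × 45.2 × e^(−0.405×1.103) = 0.2425 × 45.2 × 0.6397 = 7.013 mg/L.
Minimum DO = C_s − D_c = 8.24 − 7.013 = 1.227 mg/L.
x_c = v t_c = 1.18 m/s × 1.103 d × 86400 s/d = 112400 m ≈ 112 km.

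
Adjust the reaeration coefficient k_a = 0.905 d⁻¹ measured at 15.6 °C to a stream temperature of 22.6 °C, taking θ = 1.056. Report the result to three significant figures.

k_a(T₂) = k_a(T₁) · θ^(T₂−T₁) = 0.905 × 1.056^(22.6−15.6)
= 0.905 × 1.056^7.00 = 0.905 × 1.464 = 1.325 d⁻¹.

k_a ≈ 1.33 d⁻¹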